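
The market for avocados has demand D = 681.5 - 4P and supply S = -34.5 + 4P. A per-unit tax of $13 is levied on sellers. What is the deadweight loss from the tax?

Pre-tax equilibrium: P* = 89.5, Q* = 323.5.
Tax on sellers shifts supply to S = -34.5 + 4(P − 13) = -86.5 + 4P.
681.5 - 4P = -86.5 + 4P gives buyer price Pb = 96; sellers receive Ps = 96 − 13 = 83.
New quantity: Q = 681.5 − 4(96) = 297.5.
DWL = ½ × 13 × (323.5 − 297.5) = 169.

Deadweight loss = 169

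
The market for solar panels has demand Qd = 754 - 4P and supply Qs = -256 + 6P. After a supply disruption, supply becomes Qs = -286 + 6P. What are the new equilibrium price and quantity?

Original equilibrium: P* = 101, Q* = 350.
New equilibrium: 754 - 4P = -286 + 6P, so 1040 = 10P and P' = 104; Q' = 754 − 4(104) = 338.

P' = 104, Q' = 338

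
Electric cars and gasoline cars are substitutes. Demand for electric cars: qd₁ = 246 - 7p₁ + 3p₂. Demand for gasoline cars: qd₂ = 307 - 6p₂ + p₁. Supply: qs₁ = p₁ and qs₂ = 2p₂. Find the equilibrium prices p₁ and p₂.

p₁ = 2889/61, p₂ = 2702/61

Market 1: 246 - 7p₁ + 3p₂ = p₁ → 8p₁ - 3p₂ = 246.
Market 2: 8p₂ - p₁ = 307.
Eliminating p₂: 8×(1) + 3×(2) gives 61p₁ = 2889, so p₁ = 2889/61.
Back-substitute into (2): p₂ = (307 + 1×2889/61) / 8 = 2702/61.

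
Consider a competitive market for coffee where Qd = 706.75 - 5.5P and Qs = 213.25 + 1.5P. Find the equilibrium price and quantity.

Set Qd = Qs: 706.75 - 5.5P = 213.25 + 1.5P.
493.5 = 7P, so P* = 70.5.
Q* = 706.75 − 5.5(70.5) = 319.

P* = 70.5, Q* = 319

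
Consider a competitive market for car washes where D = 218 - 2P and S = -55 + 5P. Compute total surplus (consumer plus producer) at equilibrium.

Equilibrium: 218 - 2P = -55 + 5P gives P* = 39, Q* = 140.
Demand choke price: P = 109; supply starts at P = 11.
CS = ½(109 − 39)(140) = 4900; PS = ½(39 − 11)(140) = 1960.

Total surplus = 6860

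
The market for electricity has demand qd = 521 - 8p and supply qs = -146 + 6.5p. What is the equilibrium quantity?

q* = 153

Set qd = qs: 521 - 8p = -146 + 6.5p.
667 = 14.5p, so p* = 46.
q* = 521 − 8(46) = 153.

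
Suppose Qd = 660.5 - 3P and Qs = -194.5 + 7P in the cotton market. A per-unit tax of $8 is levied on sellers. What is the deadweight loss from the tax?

Pre-tax equilibrium: P* = 85.5, Q* = 404.
Tax on sellers shifts supply to Qs = -194.5 + 7(P − 8) = -250.5 + 7P.
660.5 - 3P = -250.5 + 7P gives buyer price Pb = 91.1; sellers receive Ps = 91.1 − 8 = 83.1.
New quantity: Q = 660.5 − 3(91.1) = 387.2.
DWL = ½ × 8 × (404 − 387.2) = 67.2.

Deadweight loss = 67.2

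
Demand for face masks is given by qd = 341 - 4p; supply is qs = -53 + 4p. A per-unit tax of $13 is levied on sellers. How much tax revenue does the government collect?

Pre-tax equilibrium: p* = 49.25, q* = 144.
Tax on sellers shifts supply to qs = -53 + 4(p − 13) = -105 + 4p.
341 - 4p = -105 + 4p gives buyer price pb = 55.75; sellers receive ps = 55.75 − 13 = 42.75.
New quantity: q = 341 − 4(55.75) = 118.
Revenue = 13 × 118 = 1534.

Tax revenue = 1534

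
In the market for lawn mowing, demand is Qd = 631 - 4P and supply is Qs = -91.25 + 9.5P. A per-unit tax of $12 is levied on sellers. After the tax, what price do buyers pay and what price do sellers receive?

Buyers pay 1115/18, sellers receive 899/18

Pre-tax equilibrium: P* = 53.5, Q* = 417.
Tax on sellers shifts supply to Qs = -91.25 + 9.5(P − 12) = -205.25 + 9.5P.
631 - 4P = -205.25 + 9.5P gives buyer price Pb = 1115/18; sellers receive Ps = 1115/18 − 12 = 899/18.
New quantity: Q = 631 − 4(1115/18) = 3449/9.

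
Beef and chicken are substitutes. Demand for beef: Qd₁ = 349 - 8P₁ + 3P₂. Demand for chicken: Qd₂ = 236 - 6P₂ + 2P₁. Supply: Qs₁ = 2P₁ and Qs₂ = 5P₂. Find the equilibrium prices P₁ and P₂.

Market 1: 349 - 8P₁ + 3P₂ = 2P₁ → 10P₁ - 3P₂ = 349.
Market 2: 11P₂ - 2P₁ = 236.
Eliminating P₂: 11×(1) + 3×(2) gives 104P₁ = 4547, so P₁ = 4547/104.
Back-substitute into (2): P₂ = (236 + 2×4547/104) / 11 = 1529/52.

P₁ = 4547/104, P₂ = 1529/52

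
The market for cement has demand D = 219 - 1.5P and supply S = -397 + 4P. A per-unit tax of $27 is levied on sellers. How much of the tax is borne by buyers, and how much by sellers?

Buyers bear 216/11, sellers bear 81/11

Pre-tax equilibrium: P* = 112, Q* = 51.
Tax on sellers shifts supply to S = -397 + 4(P − 27) = -505 + 4P.
219 - 1.5P = -505 + 4P gives buyer price Pb = 1448/11; sellers receive Ps = 1448/11 − 27 = 1151/11.
New quantity: Q = 219 − 1.5(1448/11) = 237/11.
Buyer burden = 1448/11 − 112 = 216/11; seller burden = 112 − 1151/11 = 81/11.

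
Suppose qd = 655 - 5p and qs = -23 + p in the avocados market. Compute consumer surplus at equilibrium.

Equilibrium: 655 - 5p = -23 + p gives p* = 113, q* = 90.
Demand choke price (qd = 0): p = 131.
CS = ½(131 − 113)(90) = 810.

Consumer surplus = 810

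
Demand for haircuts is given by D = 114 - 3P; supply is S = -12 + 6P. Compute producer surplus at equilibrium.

Producer surplus = 432

Equilibrium: 114 - 3P = -12 + 6P gives P* = 14, Q* = 72.
Supply starts at P = 2 (where S = 0).
PS = ½(14 − 2)(72) = 432.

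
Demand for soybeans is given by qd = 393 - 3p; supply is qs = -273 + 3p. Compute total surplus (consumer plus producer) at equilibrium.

Total surplus = 1200

Equilibrium: 393 - 3p = -273 + 3p gives p* = 111, q* = 60.
Demand choke price: p = 131; supply starts at p = 91.
CS = ½(131 − 111)(60) = 600; PS = ½(111 − 91)(60) = 600.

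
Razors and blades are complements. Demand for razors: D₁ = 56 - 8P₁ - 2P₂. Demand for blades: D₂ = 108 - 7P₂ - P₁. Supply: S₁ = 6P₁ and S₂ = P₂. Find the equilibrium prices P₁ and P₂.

Market 1: 56 - 8P₁ - 2P₂ = 6P₁ → 14P₁ + 2P₂ = 56.
Market 2: 8P₂ + P₁ = 108.
Eliminating P₂: 8×(1) − 2×(2) gives 110P₁ = 232, so P₁ = 116/55.
Back-substitute into (2): P₂ = (108 − 1×116/55) / 8 = 728/55.

P₁ = 116/55, P₂ = 728/55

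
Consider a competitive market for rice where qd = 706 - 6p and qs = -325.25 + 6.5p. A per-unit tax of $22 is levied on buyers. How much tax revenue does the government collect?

Tax revenue = 3131.92

Pre-tax equilibrium: p* = 82.5, q* = 211.
Tax on buyers shifts demand to qd = 706 − 6(p + 22) = 574 - 6p.
574 - 6p = -325.25 + 6.5p gives seller price ps = 71.94; buyers pay pb = 71.94 + 22 = 93.94.
New quantity: q = 706 − 6(93.94) = 142.36.
Revenue = 22 × 142.36 = 3131.92.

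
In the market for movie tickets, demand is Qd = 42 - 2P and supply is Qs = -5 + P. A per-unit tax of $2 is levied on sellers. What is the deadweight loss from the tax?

Pre-tax equilibrium: P* = 47/3, Q* = 32/3.
Tax on sellers shifts supply to Qs = -5 + 1(P − 2) = -7 + P.
42 - 2P = -7 + P gives buyer price Pb = 49/3; sellers receive Ps = 49/3 − 2 = 43/3.
New quantity: Q = 42 − 2(49/3) = 28/3.
DWL = ½ × 2 × (32/3 − 28/3) = 4/3.

Deadweight loss = 4/3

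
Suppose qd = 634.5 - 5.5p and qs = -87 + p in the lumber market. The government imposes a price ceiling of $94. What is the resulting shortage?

Equilibrium price would be p* = 111, so the ceiling at 94 binds.
At p = 94: qd = 634.5 − 5.5(94) = 117.5, qs = -87 + 1(94) = 7.
Shortage = 117.5 − 7 = 110.5.

Shortage = 110.5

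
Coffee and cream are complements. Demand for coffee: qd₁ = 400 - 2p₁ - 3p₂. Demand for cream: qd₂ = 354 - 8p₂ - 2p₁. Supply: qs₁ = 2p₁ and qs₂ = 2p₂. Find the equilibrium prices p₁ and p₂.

Market 1: 400 - 2p₁ - 3p₂ = 2p₁ → 4p₁ + 3p₂ = 400.
Market 2: 10p₂ + 2p₁ = 354.
Eliminating p₂: 10×(1) − 3×(2) gives 34p₁ = 2938, so p₁ = 1469/17.
Back-substitute into (2): p₂ = (354 − 2×1469/17) / 10 = 308/17.

p₁ = 1469/17, p₂ = 308/17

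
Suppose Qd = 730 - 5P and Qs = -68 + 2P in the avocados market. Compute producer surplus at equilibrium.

Equilibrium: 730 - 5P = -68 + 2P gives P* = 114, Q* = 160.
Supply starts at P = 34 (where Qs = 0).
PS = ½(114 − 34)(160) = 6400.

Producer surplus = 6400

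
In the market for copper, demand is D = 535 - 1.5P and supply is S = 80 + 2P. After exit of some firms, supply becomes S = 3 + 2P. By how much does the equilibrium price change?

Original equilibrium: P* = 130, Q* = 340.
New equilibrium: 535 - 1.5P = 3 + 2P, so 532 = 3.5P and P' = 152; Q' = 535 − 1.5(152) = 307.
Change in price: 152 − 130 = 22.

ΔP = 22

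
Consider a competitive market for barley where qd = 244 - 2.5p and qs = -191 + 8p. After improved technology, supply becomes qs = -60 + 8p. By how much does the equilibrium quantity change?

Δq = 655/21

Original equilibrium: p* = 290/7, q* = 983/7.
New equilibrium: 244 - 2.5p = -60 + 8p, so 304 = 10.5p and p' = 608/21; q' = 244 − 2.5(608/21) = 3604/21.
Change in quantity: 3604/21 − 983/7 = 655/21.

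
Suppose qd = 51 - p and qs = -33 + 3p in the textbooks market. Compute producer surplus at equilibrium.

Equilibrium: 51 - p = -33 + 3p gives p* = 21, q* = 30.
Supply starts at p = 11 (where qs = 0).
PS = ½(21 − 11)(30) = 150.

Producer surplus = 150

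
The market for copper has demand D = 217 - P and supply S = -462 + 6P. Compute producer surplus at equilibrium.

Producer surplus = 1200

Equilibrium: 217 - P = -462 + 6P gives P* = 97, Q* = 120.
Supply starts at P = 77 (where S = 0).
PS = ½(97 − 77)(120) = 1200.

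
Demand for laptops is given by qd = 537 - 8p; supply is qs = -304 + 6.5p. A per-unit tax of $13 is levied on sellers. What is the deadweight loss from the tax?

Pre-tax equilibrium: p* = 58, q* = 73.
Tax on sellers shifts supply to qs = -304 + 6.5(p − 13) = -388.5 + 6.5p.
537 - 8p = -388.5 + 6.5p gives buyer price pb = 1851/29; sellers receive ps = 1851/29 − 13 = 1474/29.
New quantity: q = 537 − 8(1851/29) = 765/29.
DWL = ½ × 13 × (73 − 765/29) = 8788/29.

Deadweight loss = 8788/29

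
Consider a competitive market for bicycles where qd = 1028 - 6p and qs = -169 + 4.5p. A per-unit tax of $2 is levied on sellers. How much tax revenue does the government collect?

Pre-tax equilibrium: p* = 114, q* = 344.
Tax on sellers shifts supply to qs = -169 + 4.5(p − 2) = -178 + 4.5p.
1028 - 6p = -178 + 4.5p gives buyer price pb = 804/7; sellers receive ps = 804/7 − 2 = 790/7.
New quantity: q = 1028 − 6(804/7) = 2372/7.
Revenue = 2 × 2372/7 = 4744/7.

Tax revenue = 4744/7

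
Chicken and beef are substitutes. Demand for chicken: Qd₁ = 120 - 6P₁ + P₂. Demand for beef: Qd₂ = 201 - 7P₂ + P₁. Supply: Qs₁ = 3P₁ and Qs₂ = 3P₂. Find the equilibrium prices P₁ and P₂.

P₁ = 1401/89, P₂ = 1929/89

Market 1: 120 - 6P₁ + P₂ = 3P₁ → 9P₁ - P₂ = 120.
Market 2: 10P₂ - P₁ = 201.
Eliminating P₂: 10×(1) + 1×(2) gives 89P₁ = 1401, so P₁ = 1401/89.
Back-substitute into (2): P₂ = (201 + 1×1401/89) / 10 = 1929/89.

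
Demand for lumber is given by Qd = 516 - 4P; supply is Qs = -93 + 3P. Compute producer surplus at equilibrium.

Equilibrium: 516 - 4P = -93 + 3P gives P* = 87, Q* = 168.
Supply starts at P = 31 (where Qs = 0).
PS = ½(87 − 31)(168) = 4704.

Producer surplus = 4704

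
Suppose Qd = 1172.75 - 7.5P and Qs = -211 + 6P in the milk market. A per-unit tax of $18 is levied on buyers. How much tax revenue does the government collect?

Tax revenue = 6192

Pre-tax equilibrium: P* = 102.5, Q* = 404.
Tax on buyers shifts demand to Qd = 1172.75 − 7.5(P + 18) = 1037.75 - 7.5P.
1037.75 - 7.5P = -211 + 6P gives seller price Ps = 92.5; buyers pay Pb = 92.5 + 18 = 110.5.
New quantity: Q = 1172.75 − 7.5(110.5) = 344.
Revenue = 18 × 344 = 6192.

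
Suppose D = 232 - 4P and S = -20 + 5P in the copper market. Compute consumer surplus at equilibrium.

Consumer surplus = 1800

Equilibrium: 232 - 4P = -20 + 5P gives P* = 28, Q* = 120.
Demand choke price (D = 0): P = 58.
CS = ½(58 − 28)(120) = 1800.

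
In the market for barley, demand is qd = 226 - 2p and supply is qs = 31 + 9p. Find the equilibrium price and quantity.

p* = 195/11, q* = 2096/11

Set qd = qs: 226 - 2p = 31 + 9p.
195 = 11p, so p* = 195/11.
q* = 226 − 2(195/11) = 2096/11.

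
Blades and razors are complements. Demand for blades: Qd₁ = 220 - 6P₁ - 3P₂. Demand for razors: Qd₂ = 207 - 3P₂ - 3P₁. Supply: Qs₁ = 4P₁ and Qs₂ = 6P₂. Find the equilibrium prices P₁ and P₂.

P₁ = 151/9, P₂ = 470/27

Market 1: 220 - 6P₁ - 3P₂ = 4P₁ → 10P₁ + 3P₂ = 220.
Market 2: 9P₂ + 3P₁ = 207.
Eliminating P₂: 9×(1) − 3×(2) gives 81P₁ = 1359, so P₁ = 151/9.
Back-substitute into (2): P₂ = (207 − 3×151/9) / 9 = 470/27.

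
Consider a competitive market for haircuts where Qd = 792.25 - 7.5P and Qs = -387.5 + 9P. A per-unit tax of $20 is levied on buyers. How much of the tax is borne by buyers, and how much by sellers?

Buyers bear 120/11, sellers bear 100/11

Pre-tax equilibrium: P* = 71.5, Q* = 256.
Tax on buyers shifts demand to Qd = 792.25 − 7.5(P + 20) = 642.25 - 7.5P.
642.25 - 7.5P = -387.5 + 9P gives seller price Ps = 1373/22; buyers pay Pb = 1373/22 + 20 = 1813/22.
New quantity: Q = 792.25 − 7.5(1813/22) = 1916/11.
Buyer burden = 1813/22 − 71.5 = 120/11; seller burden = 71.5 − 1373/22 = 100/11.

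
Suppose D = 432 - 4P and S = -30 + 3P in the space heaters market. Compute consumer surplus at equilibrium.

Equilibrium: 432 - 4P = -30 + 3P gives P* = 66, Q* = 168.
Demand choke price (D = 0): P = 108.
CS = ½(108 − 66)(168) = 3528.

Consumer surplus = 3528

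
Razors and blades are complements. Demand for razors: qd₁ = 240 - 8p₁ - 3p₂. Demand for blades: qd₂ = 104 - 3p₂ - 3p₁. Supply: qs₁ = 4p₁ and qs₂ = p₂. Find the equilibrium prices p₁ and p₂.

Market 1: 240 - 8p₁ - 3p₂ = 4p₁ → 12p₁ + 3p₂ = 240.
Market 2: 4p₂ + 3p₁ = 104.
Eliminating p₂: 4×(1) − 3×(2) gives 39p₁ = 648, so p₁ = 216/13.
Back-substitute into (2): p₂ = (104 − 3×216/13) / 4 = 176/13.

p₁ = 216/13, p₂ = 176/13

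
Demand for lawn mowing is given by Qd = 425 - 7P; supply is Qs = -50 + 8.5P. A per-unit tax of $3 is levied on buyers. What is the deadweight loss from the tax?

Pre-tax equilibrium: P* = 950/31, Q* = 6525/31.
Tax on buyers shifts demand to Qd = 425 − 7(P + 3) = 404 - 7P.
404 - 7P = -50 + 8.5P gives seller price Ps = 908/31; buyers pay Pb = 908/31 + 3 = 1001/31.
New quantity: Q = 425 − 7(1001/31) = 6168/31.
DWL = ½ × 3 × (6525/31 − 6168/31) = 1071/62.

Deadweight loss = 1071/62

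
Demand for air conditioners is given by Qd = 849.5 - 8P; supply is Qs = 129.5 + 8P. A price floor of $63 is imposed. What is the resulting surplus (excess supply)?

Equilibrium price would be P* = 45, so the floor at 63 binds.
At P = 63: Qd = 345.5, Qs = 633.5.
Surplus = 633.5 − 345.5 = 288.

Surplus = 288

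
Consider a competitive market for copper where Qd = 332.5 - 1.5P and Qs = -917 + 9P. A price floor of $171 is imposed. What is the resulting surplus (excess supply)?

Equilibrium price would be P* = 119, so the floor at 171 binds.
At P = 171: Qd = 76, Qs = 622.
Surplus = 622 − 76 = 546.

Surplus = 546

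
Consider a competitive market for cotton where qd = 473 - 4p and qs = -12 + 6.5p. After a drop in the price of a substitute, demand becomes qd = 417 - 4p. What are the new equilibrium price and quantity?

Original equilibrium: p* = 970/21, q* = 6053/21.
New equilibrium: 417 - 4p = -12 + 6.5p, so 429 = 10.5p and p' = 286/7; q' = 417 − 4(286/7) = 1775/7.

p' = 286/7, q' = 1775/7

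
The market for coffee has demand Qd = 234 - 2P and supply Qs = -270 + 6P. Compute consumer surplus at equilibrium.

Consumer surplus = 2916

Equilibrium: 234 - 2P = -270 + 6P gives P* = 63, Q* = 108.
Demand choke price (Qd = 0): P = 117.
CS = ½(117 − 63)(108) = 2916.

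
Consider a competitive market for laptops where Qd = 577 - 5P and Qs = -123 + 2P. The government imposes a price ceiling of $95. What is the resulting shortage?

Equilibrium price would be P* = 100, so the ceiling at 95 binds.
At P = 95: Qd = 577 − 5(95) = 102, Qs = -123 + 2(95) = 67.
Shortage = 102 − 67 = 35.

Shortage = 35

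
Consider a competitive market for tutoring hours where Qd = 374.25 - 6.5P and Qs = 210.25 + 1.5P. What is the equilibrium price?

Set Qd = Qs: 374.25 - 6.5P = 210.25 + 1.5P.
164 = 8P, so P* = 20.5.
Q* = 374.25 − 6.5(20.5) = 241.

P* = 20.5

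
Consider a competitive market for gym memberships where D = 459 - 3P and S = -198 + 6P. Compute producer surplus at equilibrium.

Equilibrium: 459 - 3P = -198 + 6P gives P* = 73, Q* = 240.
Supply starts at P = 33 (where S = 0).
PS = ½(73 − 33)(240) = 4800.

Producer surplus = 4800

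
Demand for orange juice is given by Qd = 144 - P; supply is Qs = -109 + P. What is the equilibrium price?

Set Qd = Qs: 144 - P = -109 + P.
253 = 2P, so P* = 126.5.
Q* = 144 − 1(126.5) = 17.5.

P* = 126.5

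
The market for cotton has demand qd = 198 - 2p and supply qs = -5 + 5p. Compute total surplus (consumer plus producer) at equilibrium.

Total surplus = 6860

Equilibrium: 198 - 2p = -5 + 5p gives p* = 29, q* = 140.
Demand choke price: p = 99; supply starts at p = 1.
CS = ½(99 − 29)(140) = 4900; PS = ½(29 − 1)(140) = 1960.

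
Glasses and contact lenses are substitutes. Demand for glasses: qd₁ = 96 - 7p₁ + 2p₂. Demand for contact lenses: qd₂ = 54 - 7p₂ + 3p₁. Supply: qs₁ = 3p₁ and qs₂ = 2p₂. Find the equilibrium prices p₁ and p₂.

Market 1: 96 - 7p₁ + 2p₂ = 3p₁ → 10p₁ - 2p₂ = 96.
Market 2: 9p₂ - 3p₁ = 54.
Eliminating p₂: 9×(1) + 2×(2) gives 84p₁ = 972, so p₁ = 81/7.
Back-substitute into (2): p₂ = (54 + 3×81/7) / 9 = 69/7.

p₁ = 81/7, p₂ = 69/7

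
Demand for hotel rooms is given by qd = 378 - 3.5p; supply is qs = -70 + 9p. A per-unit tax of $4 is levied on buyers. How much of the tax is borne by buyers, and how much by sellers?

Pre-tax equilibrium: p* = 35.84, q* = 252.56.
Tax on buyers shifts demand to qd = 378 − 3.5(p + 4) = 364 - 3.5p.
364 - 3.5p = -70 + 9p gives seller price ps = 34.72; buyers pay pb = 34.72 + 4 = 38.72.
New quantity: q = 378 − 3.5(38.72) = 242.48.
Buyer burden = 38.72 − 35.84 = 2.88; seller burden = 35.84 − 34.72 = 1.12.

Buyers bear $2.88, sellers bear $1.12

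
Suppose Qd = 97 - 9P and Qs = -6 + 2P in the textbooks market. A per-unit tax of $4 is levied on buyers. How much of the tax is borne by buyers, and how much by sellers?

Buyers bear 8/11, sellers bear 36/11

Pre-tax equilibrium: P* = 103/11, Q* = 140/11.
Tax on buyers shifts demand to Qd = 97 − 9(P + 4) = 61 - 9P.
61 - 9P = -6 + 2P gives seller price Ps = 67/11; buyers pay Pb = 67/11 + 4 = 111/11.
New quantity: Q = 97 − 9(111/11) = 68/11.
Buyer burden = 111/11 − 103/11 = 8/11; seller burden = 103/11 − 67/11 = 36/11.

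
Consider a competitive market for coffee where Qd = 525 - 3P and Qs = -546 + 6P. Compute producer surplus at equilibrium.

Producer surplus = 2352

Equilibrium: 525 - 3P = -546 + 6P gives P* = 119, Q* = 168.
Supply starts at P = 91 (where Qs = 0).
PS = ½(119 − 91)(168) = 2352.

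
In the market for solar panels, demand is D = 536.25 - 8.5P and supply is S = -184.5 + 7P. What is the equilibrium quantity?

Set D = S: 536.25 - 8.5P = -184.5 + 7P.
720.75 = 15.5P, so P* = 46.5.
Q* = 536.25 − 8.5(46.5) = 141.

Q* = 141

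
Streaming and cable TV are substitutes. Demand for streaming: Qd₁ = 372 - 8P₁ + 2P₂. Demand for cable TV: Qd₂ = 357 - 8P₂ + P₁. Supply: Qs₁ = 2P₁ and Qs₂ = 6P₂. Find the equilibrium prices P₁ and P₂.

Market 1: 372 - 8P₁ + 2P₂ = 2P₁ → 10P₁ - 2P₂ = 372.
Market 2: 14P₂ - P₁ = 357.
Eliminating P₂: 14×(1) + 2×(2) gives 138P₁ = 5922, so P₁ = 987/23.
Back-substitute into (2): P₂ = (357 + 1×987/23) / 14 = 657/23.

P₁ = 987/23, P₂ = 657/23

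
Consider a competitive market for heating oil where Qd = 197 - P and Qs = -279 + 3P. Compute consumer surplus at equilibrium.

Consumer surplus = 3042

Equilibrium: 197 - P = -279 + 3P gives P* = 119, Q* = 78.
Demand choke price (Qd = 0): P = 197.
CS = ½(197 − 119)(78) = 3042.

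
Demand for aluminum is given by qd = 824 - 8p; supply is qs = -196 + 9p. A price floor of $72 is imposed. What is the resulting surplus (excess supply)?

Surplus = 204

Equilibrium price would be p* = 60, so the floor at 72 binds.
At p = 72: qd = 248, qs = 452.
Surplus = 452 − 248 = 204.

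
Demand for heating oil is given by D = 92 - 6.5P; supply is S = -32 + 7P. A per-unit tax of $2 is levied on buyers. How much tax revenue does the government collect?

Pre-tax equilibrium: P* = 248/27, Q* = 872/27.
Tax on buyers shifts demand to D = 92 − 6.5(P + 2) = 79 - 6.5P.
79 - 6.5P = -32 + 7P gives seller price Ps = 74/9; buyers pay Pb = 74/9 + 2 = 92/9.
New quantity: Q = 92 − 6.5(92/9) = 230/9.
Revenue = 2 × 230/9 = 460/9.

Tax revenue = 460/9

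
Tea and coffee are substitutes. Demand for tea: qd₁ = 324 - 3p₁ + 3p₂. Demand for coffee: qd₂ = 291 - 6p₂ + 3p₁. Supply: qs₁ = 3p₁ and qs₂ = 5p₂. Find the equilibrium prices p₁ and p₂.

p₁ = 1479/19, p₂ = 906/19

Market 1: 324 - 3p₁ + 3p₂ = 3p₁ → 6p₁ - 3p₂ = 324.
Market 2: 11p₂ - 3p₁ = 291.
Eliminating p₂: 11×(1) + 3×(2) gives 57p₁ = 4437, so p₁ = 1479/19.
Back-substitute into (2): p₂ = (291 + 3×1479/19) / 11 = 906/19.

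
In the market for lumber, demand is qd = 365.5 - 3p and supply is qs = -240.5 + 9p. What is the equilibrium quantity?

Set qd = qs: 365.5 - 3p = -240.5 + 9p.
606 = 12p, so p* = 50.5.
q* = 365.5 − 3(50.5) = 214.

q* = 214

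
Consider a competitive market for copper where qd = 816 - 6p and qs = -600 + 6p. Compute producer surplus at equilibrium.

Producer surplus = 972

Equilibrium: 816 - 6p = -600 + 6p gives p* = 118, q* = 108.
Supply starts at p = 100 (where qs = 0).
PS = ½(118 − 100)(108) = 972.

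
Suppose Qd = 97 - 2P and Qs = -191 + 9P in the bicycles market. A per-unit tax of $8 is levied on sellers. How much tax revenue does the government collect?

Tax revenue = 2776/11

Pre-tax equilibrium: P* = 288/11, Q* = 491/11.
Tax on sellers shifts supply to Qs = -191 + 9(P − 8) = -263 + 9P.
97 - 2P = -263 + 9P gives buyer price Pb = 360/11; sellers receive Ps = 360/11 − 8 = 272/11.
New quantity: Q = 97 − 2(360/11) = 347/11.
Revenue = 8 × 347/11 = 2776/11.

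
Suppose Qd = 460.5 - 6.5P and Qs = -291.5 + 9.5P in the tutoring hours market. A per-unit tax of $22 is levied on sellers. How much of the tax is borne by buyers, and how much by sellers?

Pre-tax equilibrium: P* = 47, Q* = 155.
Tax on sellers shifts supply to Qs = -291.5 + 9.5(P − 22) = -500.5 + 9.5P.
460.5 - 6.5P = -500.5 + 9.5P gives buyer price Pb = 60.0625; sellers receive Ps = 60.0625 − 22 = 38.0625.
New quantity: Q = 460.5 − 6.5(60.0625) = 70.09375.
Buyer burden = 60.0625 − 47 = 13.0625; seller burden = 47 − 38.0625 = 8.9375.

Buyers bear $13.0625, sellers bear $8.9375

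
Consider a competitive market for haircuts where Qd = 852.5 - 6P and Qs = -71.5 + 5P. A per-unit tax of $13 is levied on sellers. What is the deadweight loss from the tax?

Deadweight loss = 2535/11

Pre-tax equilibrium: P* = 84, Q* = 348.5.
Tax on sellers shifts supply to Qs = -71.5 + 5(P − 13) = -136.5 + 5P.
852.5 - 6P = -136.5 + 5P gives buyer price Pb = 989/11; sellers receive Ps = 989/11 − 13 = 846/11.
New quantity: Q = 852.5 − 6(989/11) = 6887/22.
DWL = ½ × 13 × (348.5 − 6887/22) = 2535/11.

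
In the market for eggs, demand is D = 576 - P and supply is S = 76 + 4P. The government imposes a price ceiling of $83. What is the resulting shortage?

Equilibrium price would be P* = 100, so the ceiling at 83 binds.
At P = 83: D = 576 − 1(83) = 493, S = 76 + 4(83) = 408.
Shortage = 493 − 408 = 85.

Shortage = 85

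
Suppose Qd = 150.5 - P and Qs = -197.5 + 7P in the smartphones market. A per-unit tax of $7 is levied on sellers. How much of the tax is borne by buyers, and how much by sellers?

Buyers bear $6.125, sellers bear $0.875

Pre-tax equilibrium: P* = 43.5, Q* = 107.
Tax on sellers shifts supply to Qs = -197.5 + 7(P − 7) = -246.5 + 7P.
150.5 - P = -246.5 + 7P gives buyer price Pb = 49.625; sellers receive Ps = 49.625 − 7 = 42.625.
New quantity: Q = 150.5 − 1(49.625) = 100.875.
Buyer burden = 49.625 − 43.5 = 6.125; seller burden = 43.5 − 42.625 = 0.875.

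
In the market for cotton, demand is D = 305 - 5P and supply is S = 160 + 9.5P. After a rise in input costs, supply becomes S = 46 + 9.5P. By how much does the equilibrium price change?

ΔP = 228/29

Original equilibrium: P* = 10, Q* = 255.
New equilibrium: 305 - 5P = 46 + 9.5P, so 259 = 14.5P and P' = 518/29; Q' = 305 − 5(518/29) = 6255/29.
Change in price: 518/29 − 10 = 228/29.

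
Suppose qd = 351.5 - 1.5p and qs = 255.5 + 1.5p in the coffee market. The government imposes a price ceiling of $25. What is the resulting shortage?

Equilibrium price would be p* = 32, so the ceiling at 25 binds.
At p = 25: qd = 351.5 − 1.5(25) = 314, qs = 255.5 + 1.5(25) = 293.
Shortage = 314 − 293 = 21.

Shortage = 21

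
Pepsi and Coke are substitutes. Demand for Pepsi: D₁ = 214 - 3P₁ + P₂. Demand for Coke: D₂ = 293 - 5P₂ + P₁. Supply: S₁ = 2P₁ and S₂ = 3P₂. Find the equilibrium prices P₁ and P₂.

Market 1: 214 - 3P₁ + P₂ = 2P₁ → 5P₁ - P₂ = 214.
Market 2: 8P₂ - P₁ = 293.
Eliminating P₂: 8×(1) + 1×(2) gives 39P₁ = 2005, so P₁ = 2005/39.
Back-substitute into (2): P₂ = (293 + 1×2005/39) / 8 = 1679/39.

P₁ = 2005/39, P₂ = 1679/39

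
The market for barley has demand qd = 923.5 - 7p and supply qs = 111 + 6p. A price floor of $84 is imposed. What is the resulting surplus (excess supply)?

Surplus = 279.5

Equilibrium price would be p* = 62.5, so the floor at 84 binds.
At p = 84: qd = 335.5, qs = 615.
Surplus = 615 − 335.5 = 279.5.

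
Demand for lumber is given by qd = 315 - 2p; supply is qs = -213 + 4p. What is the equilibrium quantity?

Set qd = qs: 315 - 2p = -213 + 4p.
528 = 6p, so p* = 88.
q* = 315 − 2(88) = 139.

q* = 139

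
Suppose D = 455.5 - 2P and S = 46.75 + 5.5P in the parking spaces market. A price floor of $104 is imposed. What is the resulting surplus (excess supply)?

Surplus = 371.25

Equilibrium price would be P* = 54.5, so the floor at 104 binds.
At P = 104: D = 247.5, S = 618.75.
Surplus = 618.75 − 247.5 = 371.25.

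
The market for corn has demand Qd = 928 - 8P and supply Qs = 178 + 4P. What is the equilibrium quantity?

Set Qd = Qs: 928 - 8P = 178 + 4P.
750 = 12P, so P* = 62.5.
Q* = 928 − 8(62.5) = 428.

Q* = 428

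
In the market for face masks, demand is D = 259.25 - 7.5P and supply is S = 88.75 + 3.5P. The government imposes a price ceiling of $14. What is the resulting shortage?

Equilibrium price would be P* = 15.5, so the ceiling at 14 binds.
At P = 14: D = 259.25 − 7.5(14) = 154.25, S = 88.75 + 3.5(14) = 137.75.
Shortage = 154.25 − 137.75 = 16.5.

Shortage = 16.5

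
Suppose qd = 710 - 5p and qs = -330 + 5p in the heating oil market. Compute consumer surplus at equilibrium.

Consumer surplus = 3610

Equilibrium: 710 - 5p = -330 + 5p gives p* = 104, q* = 190.
Demand choke price (qd = 0): p = 142.
CS = ½(142 − 104)(190) = 3610.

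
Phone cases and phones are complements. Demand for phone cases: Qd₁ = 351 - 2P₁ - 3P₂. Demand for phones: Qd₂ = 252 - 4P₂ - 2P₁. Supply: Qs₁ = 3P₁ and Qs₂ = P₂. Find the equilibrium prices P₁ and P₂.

Market 1: 351 - 2P₁ - 3P₂ = 3P₁ → 5P₁ + 3P₂ = 351.
Market 2: 5P₂ + 2P₁ = 252.
Eliminating P₂: 5×(1) − 3×(2) gives 19P₁ = 999, so P₁ = 999/19.
Back-substitute into (2): P₂ = (252 − 2×999/19) / 5 = 558/19.

P₁ = 999/19, P₂ = 558/19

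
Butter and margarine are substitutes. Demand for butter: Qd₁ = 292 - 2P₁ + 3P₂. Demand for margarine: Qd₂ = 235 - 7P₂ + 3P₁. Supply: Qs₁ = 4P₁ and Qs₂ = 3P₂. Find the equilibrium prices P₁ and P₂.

Market 1: 292 - 2P₁ + 3P₂ = 4P₁ → 6P₁ - 3P₂ = 292.
Market 2: 10P₂ - 3P₁ = 235.
Eliminating P₂: 10×(1) + 3×(2) gives 51P₁ = 3625, so P₁ = 3625/51.
Back-substitute into (2): P₂ = (235 + 3×3625/51) / 10 = 762/17.

P₁ = 3625/51, P₂ = 762/17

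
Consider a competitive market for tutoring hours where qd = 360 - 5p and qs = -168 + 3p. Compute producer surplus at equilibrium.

Producer surplus = 150

Equilibrium: 360 - 5p = -168 + 3p gives p* = 66, q* = 30.
Supply starts at p = 56 (where qs = 0).
PS = ½(66 − 56)(30) = 150.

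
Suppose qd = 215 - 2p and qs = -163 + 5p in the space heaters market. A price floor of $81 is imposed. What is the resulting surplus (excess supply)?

Equilibrium price would be p* = 54, so the floor at 81 binds.
At p = 81: qd = 53, qs = 242.
Surplus = 242 − 53 = 189.

Surplus = 189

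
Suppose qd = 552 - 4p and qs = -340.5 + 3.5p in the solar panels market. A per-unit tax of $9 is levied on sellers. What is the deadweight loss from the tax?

Pre-tax equilibrium: p* = 119, q* = 76.
Tax on sellers shifts supply to qs = -340.5 + 3.5(p − 9) = -372 + 3.5p.
552 - 4p = -372 + 3.5p gives buyer price pb = 123.2; sellers receive ps = 123.2 − 9 = 114.2.
New quantity: q = 552 − 4(123.2) = 59.2.
DWL = ½ × 9 × (76 − 59.2) = 75.6.

Deadweight loss = 75.6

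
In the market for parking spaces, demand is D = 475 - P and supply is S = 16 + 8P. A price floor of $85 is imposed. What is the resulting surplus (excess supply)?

Surplus = 306

Equilibrium price would be P* = 51, so the floor at 85 binds.
At P = 85: D = 390, S = 696.
Surplus = 696 − 390 = 306.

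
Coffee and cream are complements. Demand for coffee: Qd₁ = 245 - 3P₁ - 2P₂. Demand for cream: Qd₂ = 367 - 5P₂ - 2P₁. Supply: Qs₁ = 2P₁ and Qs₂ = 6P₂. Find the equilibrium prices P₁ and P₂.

P₁ = 1961/51, P₂ = 1345/51

Market 1: 245 - 3P₁ - 2P₂ = 2P₁ → 5P₁ + 2P₂ = 245.
Market 2: 11P₂ + 2P₁ = 367.
Eliminating P₂: 11×(1) − 2×(2) gives 51P₁ = 1961, so P₁ = 1961/51.
Back-substitute into (2): P₂ = (367 − 2×1961/51) / 11 = 1345/51.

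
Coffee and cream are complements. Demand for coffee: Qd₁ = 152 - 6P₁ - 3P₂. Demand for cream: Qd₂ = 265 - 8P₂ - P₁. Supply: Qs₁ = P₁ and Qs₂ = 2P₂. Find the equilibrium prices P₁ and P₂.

P₁ = 725/67, P₂ = 1703/67

Market 1: 152 - 6P₁ - 3P₂ = P₁ → 7P₁ + 3P₂ = 152.
Market 2: 10P₂ + P₁ = 265.
Eliminating P₂: 10×(1) − 3×(2) gives 67P₁ = 725, so P₁ = 725/67.
Back-substitute into (2): P₂ = (265 − 1×725/67) / 10 = 1703/67.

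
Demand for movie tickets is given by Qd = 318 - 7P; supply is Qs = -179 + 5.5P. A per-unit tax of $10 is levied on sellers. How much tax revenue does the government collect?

Tax revenue = 88.8

Pre-tax equilibrium: P* = 39.76, Q* = 39.68.
Tax on sellers shifts supply to Qs = -179 + 5.5(P − 10) = -234 + 5.5P.
318 - 7P = -234 + 5.5P gives buyer price Pb = 44.16; sellers receive Ps = 44.16 − 10 = 34.16.
New quantity: Q = 318 − 7(44.16) = 8.88.
Revenue = 10 × 8.88 = 88.8.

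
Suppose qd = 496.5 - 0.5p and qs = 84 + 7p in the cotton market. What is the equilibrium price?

Set qd = qs: 496.5 - 0.5p = 84 + 7p.
412.5 = 7.5p, so p* = 55.
q* = 496.5 − 0.5(55) = 469.

p* = 55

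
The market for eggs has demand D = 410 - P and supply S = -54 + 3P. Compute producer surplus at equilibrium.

Producer surplus = 14406

Equilibrium: 410 - P = -54 + 3P gives P* = 116, Q* = 294.
Supply starts at P = 18 (where S = 0).
PS = ½(116 − 18)(294) = 14406.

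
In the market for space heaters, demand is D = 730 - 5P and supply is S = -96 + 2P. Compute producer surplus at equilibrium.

Equilibrium: 730 - 5P = -96 + 2P gives P* = 118, Q* = 140.
Supply starts at P = 48 (where S = 0).
PS = ½(118 − 48)(140) = 4900.

Producer surplus = 4900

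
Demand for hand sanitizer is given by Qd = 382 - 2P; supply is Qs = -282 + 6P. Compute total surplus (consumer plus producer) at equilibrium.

Equilibrium: 382 - 2P = -282 + 6P gives P* = 83, Q* = 216.
Demand choke price: P = 191; supply starts at P = 47.
CS = ½(191 − 83)(216) = 11664; PS = ½(83 − 47)(216) = 3888.

Total surplus = 15552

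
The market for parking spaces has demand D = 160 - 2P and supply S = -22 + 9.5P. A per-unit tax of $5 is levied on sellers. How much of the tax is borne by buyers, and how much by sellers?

Pre-tax equilibrium: P* = 364/23, Q* = 2952/23.
Tax on sellers shifts supply to S = -22 + 9.5(P − 5) = -69.5 + 9.5P.
160 - 2P = -69.5 + 9.5P gives buyer price Pb = 459/23; sellers receive Ps = 459/23 − 5 = 344/23.
New quantity: Q = 160 − 2(459/23) = 2762/23.
Buyer burden = 459/23 − 364/23 = 95/23; seller burden = 364/23 − 344/23 = 20/23.

Buyers bear 95/23, sellers bear 20/23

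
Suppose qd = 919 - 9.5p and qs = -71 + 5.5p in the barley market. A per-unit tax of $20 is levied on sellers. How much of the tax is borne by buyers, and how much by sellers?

Pre-tax equilibrium: p* = 66, q* = 292.
Tax on sellers shifts supply to qs = -71 + 5.5(p − 20) = -181 + 5.5p.
919 - 9.5p = -181 + 5.5p gives buyer price pb = 220/3; sellers receive ps = 220/3 − 20 = 160/3.
New quantity: q = 919 − 9.5(220/3) = 667/3.
Buyer burden = 220/3 − 66 = 22/3; seller burden = 66 − 160/3 = 38/3.

Buyers bear 22/3, sellers bear 38/3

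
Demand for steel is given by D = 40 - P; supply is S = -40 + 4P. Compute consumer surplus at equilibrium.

Consumer surplus = 288

Equilibrium: 40 - P = -40 + 4P gives P* = 16, Q* = 24.
Demand choke price (D = 0): P = 40.
CS = ½(40 − 16)(24) = 288.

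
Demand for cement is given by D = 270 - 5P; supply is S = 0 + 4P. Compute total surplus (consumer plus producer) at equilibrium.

Total surplus = 3240

Equilibrium: 270 - 5P = 0 + 4P gives P* = 30, Q* = 120.
Demand choke price: P = 54; supply starts at P = 0.
CS = ½(54 − 30)(120) = 1440; PS = ½(30 − 0)(120) = 1800.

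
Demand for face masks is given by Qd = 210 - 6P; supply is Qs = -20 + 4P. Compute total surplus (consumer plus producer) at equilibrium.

Equilibrium: 210 - 6P = -20 + 4P gives P* = 23, Q* = 72.
Demand choke price: P = 35; supply starts at P = 5.
CS = ½(35 − 23)(72) = 432; PS = ½(23 − 5)(72) = 648.

Total surplus = 1080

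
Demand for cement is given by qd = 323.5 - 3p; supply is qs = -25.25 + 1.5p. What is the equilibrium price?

Set qd = qs: 323.5 - 3p = -25.25 + 1.5p.
348.75 = 4.5p, so p* = 77.5.
q* = 323.5 − 3(77.5) = 91.

p* = 77.5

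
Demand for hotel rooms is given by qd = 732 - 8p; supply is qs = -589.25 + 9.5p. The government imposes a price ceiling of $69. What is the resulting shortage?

Equilibrium price would be p* = 75.5, so the ceiling at 69 binds.
At p = 69: qd = 732 − 8(69) = 180, qs = -589.25 + 9.5(69) = 66.25.
Shortage = 180 − 66.25 = 113.75.

Shortage = 113.75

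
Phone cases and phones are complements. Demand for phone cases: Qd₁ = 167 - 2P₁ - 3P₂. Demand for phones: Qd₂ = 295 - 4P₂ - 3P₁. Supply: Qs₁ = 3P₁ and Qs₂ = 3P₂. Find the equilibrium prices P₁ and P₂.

Market 1: 167 - 2P₁ - 3P₂ = 3P₁ → 5P₁ + 3P₂ = 167.
Market 2: 7P₂ + 3P₁ = 295.
Eliminating P₂: 7×(1) − 3×(2) gives 26P₁ = 284, so P₁ = 142/13.
Back-substitute into (2): P₂ = (295 − 3×142/13) / 7 = 487/13.

P₁ = 142/13, P₂ = 487/13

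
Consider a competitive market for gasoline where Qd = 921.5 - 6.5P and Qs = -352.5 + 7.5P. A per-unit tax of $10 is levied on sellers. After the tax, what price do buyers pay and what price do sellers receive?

Buyers pay 1349/14, sellers receive 1209/14

Pre-tax equilibrium: P* = 91, Q* = 330.
Tax on sellers shifts supply to Qs = -352.5 + 7.5(P − 10) = -427.5 + 7.5P.
921.5 - 6.5P = -427.5 + 7.5P gives buyer price Pb = 1349/14; sellers receive Ps = 1349/14 − 10 = 1209/14.
New quantity: Q = 921.5 − 6.5(1349/14) = 8265/28.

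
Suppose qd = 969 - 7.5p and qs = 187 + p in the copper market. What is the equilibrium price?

Set qd = qs: 969 - 7.5p = 187 + p.
782 = 8.5p, so p* = 92.
q* = 969 − 7.5(92) = 279.

p* = 92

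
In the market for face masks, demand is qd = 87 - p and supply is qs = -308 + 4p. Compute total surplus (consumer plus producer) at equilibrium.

Equilibrium: 87 - p = -308 + 4p gives p* = 79, q* = 8.
Demand choke price: p = 87; supply starts at p = 77.
CS = ½(87 − 79)(8) = 32; PS = ½(79 − 77)(8) = 8.

Total surplus = 40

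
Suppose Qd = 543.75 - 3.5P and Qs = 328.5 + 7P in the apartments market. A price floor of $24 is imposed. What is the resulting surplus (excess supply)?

Surplus = 36.75

Equilibrium price would be P* = 20.5, so the floor at 24 binds.
At P = 24: Qd = 459.75, Qs = 496.5.
Surplus = 496.5 − 459.75 = 36.75.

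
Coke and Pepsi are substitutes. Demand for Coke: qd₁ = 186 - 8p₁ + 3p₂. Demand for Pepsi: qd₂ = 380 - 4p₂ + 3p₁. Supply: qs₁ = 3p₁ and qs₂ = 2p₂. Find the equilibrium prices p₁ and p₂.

Market 1: 186 - 8p₁ + 3p₂ = 3p₁ → 11p₁ - 3p₂ = 186.
Market 2: 6p₂ - 3p₁ = 380.
Eliminating p₂: 6×(1) + 3×(2) gives 57p₁ = 2256, so p₁ = 752/19.
Back-substitute into (2): p₂ = (380 + 3×752/19) / 6 = 4738/57.

p₁ = 752/19, p₂ = 4738/57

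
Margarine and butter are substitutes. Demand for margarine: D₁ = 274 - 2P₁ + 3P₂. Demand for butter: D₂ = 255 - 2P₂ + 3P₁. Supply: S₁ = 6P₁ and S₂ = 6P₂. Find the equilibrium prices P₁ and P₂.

Market 1: 274 - 2P₁ + 3P₂ = 6P₁ → 8P₁ - 3P₂ = 274.
Market 2: 8P₂ - 3P₁ = 255.
Eliminating P₂: 8×(1) + 3×(2) gives 55P₁ = 2957, so P₁ = 2957/55.
Back-substitute into (2): P₂ = (255 + 3×2957/55) / 8 = 2862/55.

P₁ = 2957/55, P₂ = 2862/55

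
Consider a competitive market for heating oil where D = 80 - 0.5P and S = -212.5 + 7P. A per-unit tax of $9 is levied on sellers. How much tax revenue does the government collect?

Pre-tax equilibrium: P* = 39, Q* = 60.5.
Tax on sellers shifts supply to S = -212.5 + 7(P − 9) = -275.5 + 7P.
80 - 0.5P = -275.5 + 7P gives buyer price Pb = 47.4; sellers receive Ps = 47.4 − 9 = 38.4.
New quantity: Q = 80 − 0.5(47.4) = 56.3.
Revenue = 9 × 56.3 = 506.7.

Tax revenue = 506.7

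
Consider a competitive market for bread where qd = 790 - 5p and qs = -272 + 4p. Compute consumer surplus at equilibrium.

Consumer surplus = 4000

Equilibrium: 790 - 5p = -272 + 4p gives p* = 118, q* = 200.
Demand choke price (qd = 0): p = 158.
CS = ½(158 − 118)(200) = 4000.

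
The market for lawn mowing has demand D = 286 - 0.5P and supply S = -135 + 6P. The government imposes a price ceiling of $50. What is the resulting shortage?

Shortage = 96

Equilibrium price would be P* = 842/13, so the ceiling at 50 binds.
At P = 50: D = 286 − 0.5(50) = 261, S = -135 + 6(50) = 165.
Shortage = 261 − 165 = 96.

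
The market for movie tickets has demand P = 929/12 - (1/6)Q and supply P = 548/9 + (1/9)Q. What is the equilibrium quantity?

Q* = 59.5

Set the two price expressions equal: 929/12 - (1/6)Q = 548/9 + (1/9)Q.
595/36 = (5/18)Q, so Q* = 59.5.
P* = 929/12 − (1/6)(59.5) = 67.5.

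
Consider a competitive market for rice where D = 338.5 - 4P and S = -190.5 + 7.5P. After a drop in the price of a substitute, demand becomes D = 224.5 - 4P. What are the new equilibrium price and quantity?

Original equilibrium: P* = 46, Q* = 154.5.
New equilibrium: 224.5 - 4P = -190.5 + 7.5P, so 415 = 11.5P and P' = 830/23; Q' = 224.5 − 4(830/23) = 3687/46.

P' = 830/23, Q' = 3687/46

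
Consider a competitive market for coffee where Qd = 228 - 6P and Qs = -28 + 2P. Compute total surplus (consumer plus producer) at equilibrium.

Total surplus = 432

Equilibrium: 228 - 6P = -28 + 2P gives P* = 32, Q* = 36.
Demand choke price: P = 38; supply starts at P = 14.
CS = ½(38 − 32)(36) = 108; PS = ½(32 − 14)(36) = 324.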